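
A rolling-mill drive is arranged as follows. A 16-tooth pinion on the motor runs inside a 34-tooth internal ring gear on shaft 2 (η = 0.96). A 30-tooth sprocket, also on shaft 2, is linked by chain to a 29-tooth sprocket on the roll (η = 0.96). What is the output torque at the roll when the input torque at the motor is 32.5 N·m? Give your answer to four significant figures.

Internal gear: ratio = 34/16 = 2.125; torque at shaft 2 = 32.5 × 2.125 × 0.96 = 66.3 N·m.
Chain: ratio = 29/30 = 0.96667; torque at the roll = 66.3 × 0.96667 × 0.96 = 61.526 N·m.

61.53 N·m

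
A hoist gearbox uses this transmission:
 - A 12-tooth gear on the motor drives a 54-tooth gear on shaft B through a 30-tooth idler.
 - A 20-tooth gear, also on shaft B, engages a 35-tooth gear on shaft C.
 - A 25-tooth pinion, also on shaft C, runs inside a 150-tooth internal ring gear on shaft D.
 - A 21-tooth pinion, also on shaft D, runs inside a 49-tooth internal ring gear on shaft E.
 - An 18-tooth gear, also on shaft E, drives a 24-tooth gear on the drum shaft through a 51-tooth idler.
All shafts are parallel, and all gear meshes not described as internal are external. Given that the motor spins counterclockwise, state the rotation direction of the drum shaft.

the motor → shaft B: driver → idler → driven is 2 external meshes, 2 reversals → CCW.
shaft B → shaft C: external mesh, 1 reversal → CW.
shaft C → shaft D: internal mesh, same direction → CW.
shaft D → shaft E: internal mesh, same direction → CW.
shaft E → the drum shaft: driver → idler → driven is 2 external meshes, 2 reversals → CW.
5 reversals in total — an odd number — so the drum shaft turns opposite to the motor.

clockwise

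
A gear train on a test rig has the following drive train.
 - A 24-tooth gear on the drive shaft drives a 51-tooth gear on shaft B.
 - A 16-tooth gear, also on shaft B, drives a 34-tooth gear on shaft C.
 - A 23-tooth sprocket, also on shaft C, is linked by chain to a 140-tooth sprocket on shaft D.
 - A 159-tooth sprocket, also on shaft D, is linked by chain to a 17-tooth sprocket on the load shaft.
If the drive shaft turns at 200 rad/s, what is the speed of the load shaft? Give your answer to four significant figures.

gear mesh 51/24 = 2.125 → 200/2.125 = 94.118 rad/s
gear mesh 34/16 = 2.125 → 94.118/2.125 = 44.291 rad/s
chain 140/23 = 6.087 → 44.291/6.087 = 7.2763 rad/s
chain 17/159 = 0.10692 → 7.2763/0.10692 = 68.055 rad/s

68.06 rad/s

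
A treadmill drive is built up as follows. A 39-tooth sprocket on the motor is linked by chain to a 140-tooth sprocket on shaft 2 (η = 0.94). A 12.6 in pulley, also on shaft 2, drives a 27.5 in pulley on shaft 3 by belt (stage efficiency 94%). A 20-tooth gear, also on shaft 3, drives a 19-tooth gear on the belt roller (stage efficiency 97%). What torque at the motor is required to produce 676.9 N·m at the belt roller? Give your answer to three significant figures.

Overall ratio R = 3.5897 × 2.1825 × 0.95 = 7.443; overall efficiency η = 0.94 × 0.94 × 0.97 = 0.8571.
Input torque = output torque / (R × η) = 676.9 / (7.443 × 0.8571) = 106.11 N·m.

106 N·m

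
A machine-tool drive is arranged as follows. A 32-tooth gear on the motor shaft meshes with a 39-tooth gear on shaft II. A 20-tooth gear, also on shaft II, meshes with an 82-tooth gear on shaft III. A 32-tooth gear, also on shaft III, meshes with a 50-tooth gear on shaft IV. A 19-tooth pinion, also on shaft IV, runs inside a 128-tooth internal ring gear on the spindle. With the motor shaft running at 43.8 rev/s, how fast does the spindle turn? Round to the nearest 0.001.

0.833 rev/s

gear mesh 39/32 = 1.2188 → 43.8/1.2188 = 35.938 rev/s
gear mesh 82/20 = 4.1 → 35.938/4.1 = 8.7655 rev/s
gear mesh 50/32 = 1.5625 → 8.7655/1.5625 = 5.6099 rev/s
internal gear 128/19 = 6.7368 → 5.6099/6.7368 = 0.83272 rev/s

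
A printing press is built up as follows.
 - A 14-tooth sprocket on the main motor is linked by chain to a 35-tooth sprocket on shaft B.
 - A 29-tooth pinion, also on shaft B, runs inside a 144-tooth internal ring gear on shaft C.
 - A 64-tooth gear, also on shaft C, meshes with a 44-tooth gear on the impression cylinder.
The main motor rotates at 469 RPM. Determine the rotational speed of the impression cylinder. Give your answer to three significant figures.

chain 35/14 = 2.5 → 469/2.5 = 187.6 RPM
internal gear 144/29 = 4.9655 → 187.6/4.9655 = 37.781 RPM
gear mesh 44/64 = 0.6875 → 37.781/0.6875 = 54.954 RPM

55.0 RPM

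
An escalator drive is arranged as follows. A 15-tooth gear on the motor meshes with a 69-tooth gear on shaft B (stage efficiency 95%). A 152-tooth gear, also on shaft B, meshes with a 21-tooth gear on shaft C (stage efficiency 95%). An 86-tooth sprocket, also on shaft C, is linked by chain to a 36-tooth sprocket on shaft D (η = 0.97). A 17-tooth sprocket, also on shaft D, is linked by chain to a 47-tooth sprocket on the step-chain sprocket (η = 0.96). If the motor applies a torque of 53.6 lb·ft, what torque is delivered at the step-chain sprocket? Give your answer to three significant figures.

33.1 lb·ft

gear mesh 69/15 = 4.6 → τ = 53.6·4.6·0.95 = 234.23 lb·ft
gear mesh 21/152 = 0.13816 → τ = 234.23·0.13816·0.95 = 30.743 lb·ft
chain 36/86 = 0.4186 → τ = 30.743·0.4186·0.97 = 12.483 lb·ft
chain 47/17 = 2.7647 → τ = 12.483·2.7647·0.96 = 33.132 lb·ft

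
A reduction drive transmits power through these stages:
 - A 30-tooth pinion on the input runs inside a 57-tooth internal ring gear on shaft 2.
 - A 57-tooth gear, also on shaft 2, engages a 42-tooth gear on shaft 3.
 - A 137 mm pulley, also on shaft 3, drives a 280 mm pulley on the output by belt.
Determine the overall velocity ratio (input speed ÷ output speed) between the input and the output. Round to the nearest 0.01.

2.86

Each stage contributes driven/driver: internal gear 57/30 = 1.9, gear mesh 42/57 = 0.73684, belt 280/137 = 2.0438.
Overall: 1.9 × 0.73684 × 2.0438 = 2.8613.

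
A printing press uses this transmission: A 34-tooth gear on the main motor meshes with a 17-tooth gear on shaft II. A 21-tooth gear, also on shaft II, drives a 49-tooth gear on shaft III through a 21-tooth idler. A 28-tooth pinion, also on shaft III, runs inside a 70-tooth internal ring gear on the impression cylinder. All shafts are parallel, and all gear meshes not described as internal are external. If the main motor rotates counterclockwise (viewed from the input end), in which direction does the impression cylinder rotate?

the main motor → shaft II: external mesh, 1 reversal → CW.
shaft II → shaft III: driver → idler → driven is 2 external meshes, 2 reversals → CW.
shaft III → the impression cylinder: internal mesh, same direction → CW.
3 reversals in total — an odd number — so the impression cylinder turns opposite to the main motor.

clockwise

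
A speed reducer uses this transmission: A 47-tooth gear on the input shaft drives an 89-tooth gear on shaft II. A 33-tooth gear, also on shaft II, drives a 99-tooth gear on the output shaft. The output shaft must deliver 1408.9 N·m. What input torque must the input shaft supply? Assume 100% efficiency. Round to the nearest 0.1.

248.0 N·m

Overall ratio R = 1.8936 × 3 = 5.6809.
Input torque = output torque / R = 1408.9 / 5.6809 = 248.01 N·m.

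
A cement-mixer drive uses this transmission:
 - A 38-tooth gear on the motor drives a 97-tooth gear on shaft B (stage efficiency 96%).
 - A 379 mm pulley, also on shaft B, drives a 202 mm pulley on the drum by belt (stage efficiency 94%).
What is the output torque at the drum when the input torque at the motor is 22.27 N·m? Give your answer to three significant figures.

Gear mesh: ratio = 97/38 = 2.5526; torque at shaft B = 22.27 × 2.5526 × 0.96 = 54.573 N·m.
Belt: ratio = 202/379 = 0.53298; torque at the drum = 54.573 × 0.53298 × 0.94 = 27.341 N·m.

27.3 N·m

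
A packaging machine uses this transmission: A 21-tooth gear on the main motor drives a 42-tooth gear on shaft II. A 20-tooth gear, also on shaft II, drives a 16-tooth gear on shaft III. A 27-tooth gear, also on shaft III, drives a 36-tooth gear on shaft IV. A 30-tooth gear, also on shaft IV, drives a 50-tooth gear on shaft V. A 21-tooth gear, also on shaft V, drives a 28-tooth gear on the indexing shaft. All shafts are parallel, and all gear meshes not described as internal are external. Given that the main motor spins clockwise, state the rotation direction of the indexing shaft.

counterclockwise

the main motor → shaft II: external mesh, 1 reversal → CCW.
shaft II → shaft III: external mesh, 1 reversal → CW.
shaft III → shaft IV: external mesh, 1 reversal → CCW.
shaft IV → shaft V: external mesh, 1 reversal → CW.
shaft V → the indexing shaft: external mesh, 1 reversal → CCW.
5 reversals in total — an odd number — so the indexing shaft turns opposite to the main motor.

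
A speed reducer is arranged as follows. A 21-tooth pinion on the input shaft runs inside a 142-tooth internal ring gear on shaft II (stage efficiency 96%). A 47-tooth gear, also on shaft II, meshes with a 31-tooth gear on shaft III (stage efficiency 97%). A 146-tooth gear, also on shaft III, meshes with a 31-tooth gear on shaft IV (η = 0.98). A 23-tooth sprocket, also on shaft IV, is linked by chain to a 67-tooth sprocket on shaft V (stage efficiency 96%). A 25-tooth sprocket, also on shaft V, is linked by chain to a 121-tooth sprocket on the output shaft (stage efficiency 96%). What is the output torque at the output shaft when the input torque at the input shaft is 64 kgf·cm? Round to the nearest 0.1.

internal gear 142/21 = 6.7619 → τ = 64·6.7619·0.96 = 415.45 kgf·cm
gear mesh 31/47 = 0.65957 → τ = 415.45·0.65957·0.97 = 265.8 kgf·cm
gear mesh 31/146 = 0.21233 → τ = 265.8·0.21233·0.98 = 55.308 kgf·cm
chain 67/23 = 2.913 → τ = 55.308·2.913·0.96 = 154.67 kgf·cm
chain 121/25 = 4.84 → τ = 154.67·4.84·0.96 = 718.66 kgf·cm

718.7 kgf·cm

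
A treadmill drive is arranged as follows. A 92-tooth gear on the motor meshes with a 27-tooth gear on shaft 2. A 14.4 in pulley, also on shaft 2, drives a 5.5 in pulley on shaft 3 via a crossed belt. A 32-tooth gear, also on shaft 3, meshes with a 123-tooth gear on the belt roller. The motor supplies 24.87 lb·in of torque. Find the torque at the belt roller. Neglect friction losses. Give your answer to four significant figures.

10.72 lb·in

gear mesh 27/92 = 0.29348 → τ = 24.87·0.29348 = 7.2988 lb·in
belt 5.5/14.4 = 0.38194 → τ = 7.2988·0.38194 = 2.7877 lb·in
gear mesh 123/32 = 3.8438 → τ = 2.7877·3.8438 = 10.715 lb·in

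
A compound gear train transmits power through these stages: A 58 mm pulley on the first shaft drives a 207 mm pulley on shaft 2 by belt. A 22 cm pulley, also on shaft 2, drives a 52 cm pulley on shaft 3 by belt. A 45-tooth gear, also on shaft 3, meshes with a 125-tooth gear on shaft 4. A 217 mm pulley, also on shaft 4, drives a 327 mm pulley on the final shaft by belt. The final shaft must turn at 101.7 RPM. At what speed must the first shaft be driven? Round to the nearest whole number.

Overall ratio R = 3.569 × 2.3636 × 2.7778 × 1.5069 = 35.311.
Required input speed = output speed × R = 101.7 × 35.311 = 3591.1 RPM.

3591 RPM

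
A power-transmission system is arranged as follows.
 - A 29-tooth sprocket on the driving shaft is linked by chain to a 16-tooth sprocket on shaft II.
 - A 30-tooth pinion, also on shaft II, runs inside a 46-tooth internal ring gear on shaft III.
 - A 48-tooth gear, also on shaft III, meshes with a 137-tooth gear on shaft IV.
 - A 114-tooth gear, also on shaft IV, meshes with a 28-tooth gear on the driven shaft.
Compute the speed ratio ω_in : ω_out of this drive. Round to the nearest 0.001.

0.593

Each stage contributes driven/driver: chain 16/29 = 0.55172, internal gear 46/30 = 1.5333, gear mesh 137/48 = 2.8542, gear mesh 28/114 = 0.24561.
Overall: 0.55172 × 1.5333 × 2.8542 × 0.24561 = 0.59305.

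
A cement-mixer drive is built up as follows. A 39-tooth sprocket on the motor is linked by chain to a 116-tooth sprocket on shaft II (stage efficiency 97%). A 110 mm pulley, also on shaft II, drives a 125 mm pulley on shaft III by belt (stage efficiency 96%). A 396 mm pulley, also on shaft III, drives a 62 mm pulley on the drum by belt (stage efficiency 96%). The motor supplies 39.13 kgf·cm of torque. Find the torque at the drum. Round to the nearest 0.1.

chain 116/39 = 2.9744 → τ = 39.13·2.9744·0.97 = 112.9 kgf·cm
belt 125/110 = 1.1364 → τ = 112.9·1.1364·0.96 = 123.16 kgf·cm
belt 62/396 = 0.15657 → τ = 123.16·0.15657·0.96 = 18.511 kgf·cm

18.5 kgf·cm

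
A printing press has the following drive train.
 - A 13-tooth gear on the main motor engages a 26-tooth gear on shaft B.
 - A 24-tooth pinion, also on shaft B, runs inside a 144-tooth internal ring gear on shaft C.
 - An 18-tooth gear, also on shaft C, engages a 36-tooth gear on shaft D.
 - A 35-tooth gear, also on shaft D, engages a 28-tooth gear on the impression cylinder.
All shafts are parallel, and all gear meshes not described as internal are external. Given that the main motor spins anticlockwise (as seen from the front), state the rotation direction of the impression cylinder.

the main motor → shaft B: external mesh, 1 reversal → CW.
shaft B → shaft C: internal mesh, same direction → CW.
shaft C → shaft D: external mesh, 1 reversal → CCW.
shaft D → the impression cylinder: external mesh, 1 reversal → CW.
3 reversals in total — an odd number — so the impression cylinder turns opposite to the main motor.

clockwise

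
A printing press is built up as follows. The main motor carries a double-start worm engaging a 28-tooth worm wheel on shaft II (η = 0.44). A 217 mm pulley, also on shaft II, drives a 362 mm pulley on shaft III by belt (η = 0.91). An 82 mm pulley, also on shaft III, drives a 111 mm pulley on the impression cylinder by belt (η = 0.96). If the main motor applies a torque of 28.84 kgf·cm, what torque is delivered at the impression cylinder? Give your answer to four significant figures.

350.5 kgf·cm

After the worm (28/2): 28.84 × 14 × 0.44 = 177.65 kgf·cm
After the belt (362/217): 177.65 × 1.6682 × 0.91 = 269.69 kgf·cm
After the belt (111/82): 269.69 × 1.3537 × 0.96 = 350.47 kgf·cm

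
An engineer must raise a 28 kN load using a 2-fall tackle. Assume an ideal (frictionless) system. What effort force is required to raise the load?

Block-and-tackle MA = number of supporting rope parts = 2.
Effort = load / MA = 28 / 2 = 14 kN.

14 kN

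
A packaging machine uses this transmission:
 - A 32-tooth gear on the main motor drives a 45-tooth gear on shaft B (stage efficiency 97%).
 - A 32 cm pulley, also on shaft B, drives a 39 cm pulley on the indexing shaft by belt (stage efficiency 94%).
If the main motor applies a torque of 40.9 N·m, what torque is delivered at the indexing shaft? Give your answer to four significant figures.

Gear mesh: ratio = 45/32 = 1.4062; torque at shaft B = 40.9 × 1.4062 × 0.97 = 55.79 N·m.
Belt: ratio = 39/32 = 1.2188; torque at the indexing shaft = 55.79 × 1.2188 × 0.94 = 63.915 N·m.

63.91 N·m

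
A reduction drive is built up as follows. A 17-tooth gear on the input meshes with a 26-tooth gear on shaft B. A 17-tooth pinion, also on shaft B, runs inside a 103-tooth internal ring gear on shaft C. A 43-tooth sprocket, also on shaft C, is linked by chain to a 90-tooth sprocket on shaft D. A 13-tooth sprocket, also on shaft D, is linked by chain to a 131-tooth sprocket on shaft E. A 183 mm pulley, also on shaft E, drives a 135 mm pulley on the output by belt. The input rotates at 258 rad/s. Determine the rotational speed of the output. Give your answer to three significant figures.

1.79 rad/s

Gear mesh: ratio = 26/17 = 1.5294, so shaft B turns at 258 / 1.5294 = 168.69 rad/s.
Internal gear: ratio = 103/17 = 6.0588, so shaft C turns at 168.69 / 6.0588 = 27.842 rad/s.
Chain: ratio = 90/43 = 2.093, so shaft D turns at 27.842 / 2.093 = 13.302 rad/s.
Chain: ratio = 131/13 = 10.077, so shaft E turns at 13.302 / 10.077 = 1.3201 rad/s.
Belt: ratio = 135/183 = 0.7377, so the output turns at 1.3201 / 0.7377 = 1.7895 rad/s.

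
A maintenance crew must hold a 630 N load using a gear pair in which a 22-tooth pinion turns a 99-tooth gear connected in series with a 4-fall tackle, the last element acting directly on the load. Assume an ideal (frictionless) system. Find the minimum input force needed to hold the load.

35 N

Gear pair MA = 99/22 = 4.5.
Block-and-tackle MA = number of supporting rope parts = 4.
Combined ideal MA = 4.5 × 4 = 18.
Effort = load / MA = 630 / 18 = 35 N.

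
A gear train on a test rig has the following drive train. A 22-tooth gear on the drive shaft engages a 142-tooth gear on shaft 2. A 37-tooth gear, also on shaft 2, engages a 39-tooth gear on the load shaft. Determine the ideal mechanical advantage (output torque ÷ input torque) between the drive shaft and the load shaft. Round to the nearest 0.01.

Each stage contributes driven/driver: gear mesh 142/22 = 6.4545, gear mesh 39/37 = 1.0541.
Overall: 6.4545 × 1.0541 = 6.8034.

6.80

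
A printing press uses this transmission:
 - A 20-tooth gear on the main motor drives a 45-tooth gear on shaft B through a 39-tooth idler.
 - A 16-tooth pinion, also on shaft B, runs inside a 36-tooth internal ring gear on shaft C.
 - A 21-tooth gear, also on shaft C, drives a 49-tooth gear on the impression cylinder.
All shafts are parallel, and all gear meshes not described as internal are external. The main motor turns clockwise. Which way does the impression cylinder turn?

the main motor → shaft B: driver → idler → driven is 2 external meshes, 2 reversals → CW.
shaft B → shaft C: internal mesh, same direction → CW.
shaft C → the impression cylinder: external mesh, 1 reversal → CCW.
3 reversals in total — an odd number — so the impression cylinder turns opposite to the main motor.

counterclockwise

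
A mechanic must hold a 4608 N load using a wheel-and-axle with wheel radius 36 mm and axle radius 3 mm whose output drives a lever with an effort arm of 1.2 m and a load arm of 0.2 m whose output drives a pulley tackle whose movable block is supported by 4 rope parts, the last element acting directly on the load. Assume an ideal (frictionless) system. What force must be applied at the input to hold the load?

16 N

Wheel-and-axle MA = R/r = 36/3 = 12.
Lever MA = effort arm / load arm = 1.2/0.2 = 6.
Block-and-tackle MA = number of supporting rope parts = 4.
Combined ideal MA = 12 × 6 × 4 = 288.
Effort = load / MA = 4608 / 288 = 16 N.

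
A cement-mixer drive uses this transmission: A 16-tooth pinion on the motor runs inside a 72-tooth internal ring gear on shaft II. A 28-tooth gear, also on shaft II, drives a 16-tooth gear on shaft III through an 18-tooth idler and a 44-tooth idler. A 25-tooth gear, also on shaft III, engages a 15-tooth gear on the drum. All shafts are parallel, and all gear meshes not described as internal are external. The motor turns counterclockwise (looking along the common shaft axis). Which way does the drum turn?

counterclockwise

the motor → shaft II: internal mesh, same direction → CCW.
shaft II → shaft III: driver → idler → idler → driven is 3 external meshes, 3 reversals → CW.
shaft III → the drum: external mesh, 1 reversal → CCW.
4 reversals in total — an even number — so the drum turns the same way as the motor.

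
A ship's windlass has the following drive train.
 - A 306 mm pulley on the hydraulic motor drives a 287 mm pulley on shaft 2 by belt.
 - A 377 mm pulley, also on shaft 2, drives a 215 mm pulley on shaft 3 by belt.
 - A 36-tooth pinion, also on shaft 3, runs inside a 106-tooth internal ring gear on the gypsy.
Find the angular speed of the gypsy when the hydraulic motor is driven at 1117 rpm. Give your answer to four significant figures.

709.2 rpm

the hydraulic motor → shaft 2 (belt, 287/306): 1117 ÷ 0.93791 = 1190.9 rpm
shaft 2 → shaft 3 (belt, 215/377): 1190.9 ÷ 0.57029 = 2088.3 rpm
shaft 3 → the gypsy (internal gear, 106/36): 2088.3 ÷ 2.9444 = 709.24 rpm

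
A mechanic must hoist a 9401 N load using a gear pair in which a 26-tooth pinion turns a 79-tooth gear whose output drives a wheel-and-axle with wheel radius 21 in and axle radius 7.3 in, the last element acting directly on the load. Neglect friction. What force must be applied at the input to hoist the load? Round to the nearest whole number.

Gear pair MA = 79/26 = 3.0385.
Wheel-and-axle MA = R/r = 21/7.3 = 2.8767.
Combined ideal MA = 3.0385 × 2.8767 = 8.7408.
Effort = load / MA = 9401 / 8.7408 = 1075.5 N.

1076 N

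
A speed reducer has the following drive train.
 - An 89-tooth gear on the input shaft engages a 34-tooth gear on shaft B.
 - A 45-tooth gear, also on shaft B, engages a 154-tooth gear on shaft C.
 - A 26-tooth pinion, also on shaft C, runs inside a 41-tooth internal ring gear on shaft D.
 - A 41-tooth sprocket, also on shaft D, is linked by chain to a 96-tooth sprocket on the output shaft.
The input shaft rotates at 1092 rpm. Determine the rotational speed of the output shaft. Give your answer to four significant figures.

226.2 rpm

the input shaft → shaft B (gear mesh, 34/89): 1092 ÷ 0.38202 = 2858.5 rpm
shaft B → shaft C (gear mesh, 154/45): 2858.5 ÷ 3.4222 = 835.27 rpm
shaft C → shaft D (internal gear, 41/26): 835.27 ÷ 1.5769 = 529.68 rpm
shaft D → the output shaft (chain, 96/41): 529.68 ÷ 2.3415 = 226.22 rpm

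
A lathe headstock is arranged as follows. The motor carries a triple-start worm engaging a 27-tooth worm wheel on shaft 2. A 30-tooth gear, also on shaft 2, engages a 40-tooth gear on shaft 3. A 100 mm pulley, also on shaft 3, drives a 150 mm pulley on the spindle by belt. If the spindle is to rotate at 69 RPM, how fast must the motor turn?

Overall ratio R = 9 × 1.3333 × 1.5 = 18.
Required input speed = output speed × R = 69 × 18 = 1242 RPM.

1242 RPM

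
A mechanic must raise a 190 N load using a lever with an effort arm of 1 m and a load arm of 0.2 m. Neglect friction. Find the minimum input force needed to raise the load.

Lever MA = effort arm / load arm = 1/0.2 = 5.
Effort = load / MA = 190 / 5 = 38 N.

38 N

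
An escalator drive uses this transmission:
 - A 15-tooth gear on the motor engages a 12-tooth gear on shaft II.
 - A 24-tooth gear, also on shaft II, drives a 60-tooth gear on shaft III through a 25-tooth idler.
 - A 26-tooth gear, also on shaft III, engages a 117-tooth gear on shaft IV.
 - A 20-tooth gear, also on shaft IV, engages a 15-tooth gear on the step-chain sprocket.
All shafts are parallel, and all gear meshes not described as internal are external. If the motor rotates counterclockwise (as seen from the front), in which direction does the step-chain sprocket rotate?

clockwise

the motor → shaft II: external mesh, 1 reversal → CW.
shaft II → shaft III: driver → idler → driven is 2 external meshes, 2 reversals → CW.
shaft III → shaft IV: external mesh, 1 reversal → CCW.
shaft IV → the step-chain sprocket: external mesh, 1 reversal → CW.
5 reversals in total — an odd number — so the step-chain sprocket turns opposite to the motor.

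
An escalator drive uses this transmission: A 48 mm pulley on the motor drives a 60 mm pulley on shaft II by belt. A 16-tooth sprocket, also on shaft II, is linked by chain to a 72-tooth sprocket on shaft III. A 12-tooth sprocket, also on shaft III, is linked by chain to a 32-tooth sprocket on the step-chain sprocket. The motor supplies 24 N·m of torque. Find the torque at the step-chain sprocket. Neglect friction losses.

belt 60/48 = 1.25 → τ = 24·1.25 = 30 N·m
chain 72/16 = 4.5 → τ = 30·4.5 = 135 N·m
chain 32/12 = 2.6667 → τ = 135·2.6667 = 360 N·m

360 N·m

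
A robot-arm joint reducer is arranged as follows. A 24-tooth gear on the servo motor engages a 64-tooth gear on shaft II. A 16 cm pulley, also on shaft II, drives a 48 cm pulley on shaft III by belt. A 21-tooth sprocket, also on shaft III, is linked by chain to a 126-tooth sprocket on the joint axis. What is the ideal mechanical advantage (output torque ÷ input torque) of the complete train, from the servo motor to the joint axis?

Each stage contributes driven/driver: gear mesh 64/24 = 2.6667, belt 48/16 = 3, chain 126/21 = 6.
Overall: 2.6667 × 3 × 6 = 48.

48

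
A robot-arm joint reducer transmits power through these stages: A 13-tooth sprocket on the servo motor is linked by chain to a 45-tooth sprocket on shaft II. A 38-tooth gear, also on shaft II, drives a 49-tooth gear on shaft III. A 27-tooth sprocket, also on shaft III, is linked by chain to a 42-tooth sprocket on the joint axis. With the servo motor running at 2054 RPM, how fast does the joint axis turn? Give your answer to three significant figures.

296 RPM

Chain: ratio = 45/13 = 3.4615, so shaft II turns at 2054 / 3.4615 = 593.38 RPM.
Gear mesh: ratio = 49/38 = 1.2895, so shaft III turns at 593.38 / 1.2895 = 460.17 RPM.
Chain: ratio = 42/27 = 1.5556, so the joint axis turns at 460.17 / 1.5556 = 295.82 RPM.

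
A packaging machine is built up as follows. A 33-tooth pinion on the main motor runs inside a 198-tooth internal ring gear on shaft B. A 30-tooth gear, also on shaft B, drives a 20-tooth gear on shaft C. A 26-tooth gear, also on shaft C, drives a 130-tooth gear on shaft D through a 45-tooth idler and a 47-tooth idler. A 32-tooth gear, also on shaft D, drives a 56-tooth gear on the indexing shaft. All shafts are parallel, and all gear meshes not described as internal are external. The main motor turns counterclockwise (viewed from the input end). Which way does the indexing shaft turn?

the main motor → shaft B: internal mesh, same direction → CCW.
shaft B → shaft C: external mesh, 1 reversal → CW.
shaft C → shaft D: driver → idler → idler → driven is 3 external meshes, 3 reversals → CCW.
shaft D → the indexing shaft: external mesh, 1 reversal → CW.
5 reversals in total — an odd number — so the indexing shaft turns opposite to the main motor.

clockwise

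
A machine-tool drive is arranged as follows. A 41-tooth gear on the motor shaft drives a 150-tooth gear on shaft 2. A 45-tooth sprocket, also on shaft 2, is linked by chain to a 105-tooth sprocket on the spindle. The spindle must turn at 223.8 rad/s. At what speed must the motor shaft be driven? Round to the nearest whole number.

Overall ratio R = 3.6585 × 2.3333 = 8.5366.
Required input speed = output speed × R = 223.8 × 8.5366 = 1910.5 rad/s.

1910 rad/s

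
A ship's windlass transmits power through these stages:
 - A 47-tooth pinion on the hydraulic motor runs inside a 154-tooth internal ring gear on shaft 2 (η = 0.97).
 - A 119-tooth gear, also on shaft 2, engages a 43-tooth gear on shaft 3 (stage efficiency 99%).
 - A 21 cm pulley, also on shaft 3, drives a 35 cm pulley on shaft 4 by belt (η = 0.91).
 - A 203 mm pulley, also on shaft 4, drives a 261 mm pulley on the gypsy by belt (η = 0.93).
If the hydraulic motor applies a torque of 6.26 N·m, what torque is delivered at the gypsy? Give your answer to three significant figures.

12.9 N·m

Internal gear: ratio = 154/47 = 3.2766; torque at shaft 2 = 6.26 × 3.2766 × 0.97 = 19.896 N·m.
Gear mesh: ratio = 43/119 = 0.36134; torque at shaft 3 = 19.896 × 0.36134 × 0.99 = 7.1175 N·m.
Belt: ratio = 35/21 = 1.6667; torque at shaft 4 = 7.1175 × 1.6667 × 0.91 = 10.795 N·m.
Belt: ratio = 261/203 = 1.2857; torque at the gypsy = 10.795 × 1.2857 × 0.93 = 12.908 N·m.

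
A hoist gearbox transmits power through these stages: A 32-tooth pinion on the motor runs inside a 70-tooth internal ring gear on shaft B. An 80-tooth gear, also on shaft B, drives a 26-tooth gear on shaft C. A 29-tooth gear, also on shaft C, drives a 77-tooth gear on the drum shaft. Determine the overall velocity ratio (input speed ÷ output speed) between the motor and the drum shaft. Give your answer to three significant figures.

1.89

Each stage contributes driven/driver: internal gear 70/32 = 2.1875, gear mesh 26/80 = 0.325, gear mesh 77/29 = 2.6552.
Overall: 2.1875 × 0.325 × 2.6552 = 1.8877.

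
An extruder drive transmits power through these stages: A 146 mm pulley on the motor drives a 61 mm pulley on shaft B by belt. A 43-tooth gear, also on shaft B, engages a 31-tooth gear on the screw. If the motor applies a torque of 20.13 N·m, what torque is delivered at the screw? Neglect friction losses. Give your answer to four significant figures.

After the belt (61/146): 20.13 × 0.41781 = 8.4105 N·m
After the gear mesh (31/43): 8.4105 × 0.72093 = 6.0634 N·m

6.063 N·m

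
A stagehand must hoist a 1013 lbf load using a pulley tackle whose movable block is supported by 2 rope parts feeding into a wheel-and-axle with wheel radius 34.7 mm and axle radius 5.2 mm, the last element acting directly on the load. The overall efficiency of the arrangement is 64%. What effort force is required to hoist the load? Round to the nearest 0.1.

Block-and-tackle MA = number of supporting rope parts = 2.
Wheel-and-axle MA = R/r = 34.7/5.2 = 6.6731.
Combined ideal MA = 2 × 6.6731 = 13.346.
Actual MA = 13.346 × 0.64 = 8.5415.
Effort = load / actual MA = 1013 / 8.5415 = 118.6 lbf.

118.6 lbf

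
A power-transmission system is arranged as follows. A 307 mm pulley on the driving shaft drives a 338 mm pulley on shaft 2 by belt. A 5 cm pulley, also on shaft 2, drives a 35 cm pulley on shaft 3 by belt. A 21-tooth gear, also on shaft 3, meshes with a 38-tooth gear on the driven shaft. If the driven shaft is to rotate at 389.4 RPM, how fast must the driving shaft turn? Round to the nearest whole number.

5430 RPM

Overall ratio R = 1.101 × 7 × 1.8095 = 13.946.
Required input speed = output speed × R = 389.4 × 13.946 = 5430.5 RPM.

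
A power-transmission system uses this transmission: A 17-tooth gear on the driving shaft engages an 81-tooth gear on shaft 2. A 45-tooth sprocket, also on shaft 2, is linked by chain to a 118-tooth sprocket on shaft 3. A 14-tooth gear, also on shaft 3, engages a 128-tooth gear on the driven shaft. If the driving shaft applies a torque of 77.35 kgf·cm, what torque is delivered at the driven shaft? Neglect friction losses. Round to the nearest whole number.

8836 kgf·cm

After the gear mesh (81/17): 77.35 × 4.7647 = 368.55 kgf·cm
After the chain (118/45): 368.55 × 2.6222 = 966.42 kgf·cm
After the gear mesh (128/14): 966.42 × 9.1429 = 8835.8 kgf·cm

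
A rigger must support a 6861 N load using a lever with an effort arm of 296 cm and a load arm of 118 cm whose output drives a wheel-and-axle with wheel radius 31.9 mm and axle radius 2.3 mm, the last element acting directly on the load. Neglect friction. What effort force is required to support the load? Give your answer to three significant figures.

197 N

Lever MA = effort arm / load arm = 296/118 = 2.5085.
Wheel-and-axle MA = R/r = 31.9/2.3 = 13.87.
Combined ideal MA = 2.5085 × 13.87 = 34.791.
Effort = load / MA = 6861 / 34.791 = 197.2 N.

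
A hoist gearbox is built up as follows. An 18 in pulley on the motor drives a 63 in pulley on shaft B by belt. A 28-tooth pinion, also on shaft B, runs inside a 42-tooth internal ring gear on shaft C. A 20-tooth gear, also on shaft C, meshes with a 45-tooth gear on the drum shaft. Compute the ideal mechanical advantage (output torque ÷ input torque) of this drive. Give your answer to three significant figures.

Each stage contributes driven/driver: belt 63/18 = 3.5, internal gear 42/28 = 1.5, gear mesh 45/20 = 2.25.
Overall: 3.5 × 1.5 × 2.25 = 11.812.

11.8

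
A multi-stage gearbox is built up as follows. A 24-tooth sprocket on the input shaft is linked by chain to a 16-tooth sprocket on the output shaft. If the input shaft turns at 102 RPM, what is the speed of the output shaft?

Chain: ratio = 16/24 = 0.66667, so the output shaft turns at 102 / 0.66667 = 153 RPM.

153 RPM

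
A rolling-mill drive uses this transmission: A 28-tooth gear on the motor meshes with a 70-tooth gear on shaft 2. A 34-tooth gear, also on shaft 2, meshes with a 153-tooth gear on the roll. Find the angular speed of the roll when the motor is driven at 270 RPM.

24 RPM

Gear mesh: ratio = 70/28 = 2.5, so shaft 2 turns at 270 / 2.5 = 108 RPM.
Gear mesh: ratio = 153/34 = 4.5, so the roll turns at 108 / 4.5 = 24 RPM.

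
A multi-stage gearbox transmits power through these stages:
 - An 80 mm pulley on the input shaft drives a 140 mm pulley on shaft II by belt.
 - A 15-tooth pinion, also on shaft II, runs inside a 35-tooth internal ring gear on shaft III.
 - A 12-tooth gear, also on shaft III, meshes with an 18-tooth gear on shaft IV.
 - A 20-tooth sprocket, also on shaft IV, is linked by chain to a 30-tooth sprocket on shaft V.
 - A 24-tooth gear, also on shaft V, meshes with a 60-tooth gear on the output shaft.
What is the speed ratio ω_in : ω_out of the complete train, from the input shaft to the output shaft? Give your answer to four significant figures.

Each stage contributes driven/driver: belt 140/80 = 1.75, internal gear 35/15 = 2.3333, gear mesh 18/12 = 1.5, chain 30/20 = 1.5, gear mesh 60/24 = 2.5.
Overall: 1.75 × 2.3333 × 1.5 × 1.5 × 2.5 = 22.969.

22.97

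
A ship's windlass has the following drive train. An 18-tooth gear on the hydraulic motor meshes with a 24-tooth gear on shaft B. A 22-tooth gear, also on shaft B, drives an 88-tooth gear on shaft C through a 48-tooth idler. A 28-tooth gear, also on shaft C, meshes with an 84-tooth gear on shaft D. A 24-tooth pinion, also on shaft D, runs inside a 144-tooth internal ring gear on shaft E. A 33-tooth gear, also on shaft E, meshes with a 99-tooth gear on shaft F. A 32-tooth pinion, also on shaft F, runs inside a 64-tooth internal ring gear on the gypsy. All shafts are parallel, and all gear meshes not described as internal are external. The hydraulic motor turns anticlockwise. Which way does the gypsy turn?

clockwise

the hydraulic motor → shaft B: external mesh, 1 reversal → CW.
shaft B → shaft C: driver → idler → driven is 2 external meshes, 2 reversals → CW.
shaft C → shaft D: external mesh, 1 reversal → CCW.
shaft D → shaft E: internal mesh, same direction → CCW.
shaft E → shaft F: external mesh, 1 reversal → CW.
shaft F → the gypsy: internal mesh, same direction → CW.
5 reversals in total — an odd number — so the gypsy turns opposite to the hydraulic motor.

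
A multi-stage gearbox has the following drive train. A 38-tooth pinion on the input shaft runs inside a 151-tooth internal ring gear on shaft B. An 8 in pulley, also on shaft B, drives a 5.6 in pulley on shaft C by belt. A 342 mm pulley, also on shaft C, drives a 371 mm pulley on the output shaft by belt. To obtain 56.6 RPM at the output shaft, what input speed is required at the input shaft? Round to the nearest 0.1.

170.8 RPM

Overall ratio R = 3.9737 × 0.7 × 1.0848 = 3.0174.
Required input speed = output speed × R = 56.6 × 3.0174 = 170.79 RPM.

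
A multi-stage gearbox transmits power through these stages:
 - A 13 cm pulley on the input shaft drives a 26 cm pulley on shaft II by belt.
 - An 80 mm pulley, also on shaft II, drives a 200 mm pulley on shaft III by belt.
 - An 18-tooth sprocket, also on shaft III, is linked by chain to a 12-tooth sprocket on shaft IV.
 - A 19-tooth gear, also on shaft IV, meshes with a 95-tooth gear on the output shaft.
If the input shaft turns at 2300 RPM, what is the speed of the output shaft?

belt 26/13 = 2 → 2300/2 = 1150 RPM
belt 200/80 = 2.5 → 1150/2.5 = 460 RPM
chain 12/18 = 0.66667 → 460/0.66667 = 690 RPM
gear mesh 95/19 = 5 → 690/5 = 138 RPM

138 RPM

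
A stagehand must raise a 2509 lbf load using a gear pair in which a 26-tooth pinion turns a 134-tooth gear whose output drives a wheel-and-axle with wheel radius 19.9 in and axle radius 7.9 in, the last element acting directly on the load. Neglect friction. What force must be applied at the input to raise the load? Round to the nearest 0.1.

193.3 lbf

Gear pair MA = 134/26 = 5.1538.
Wheel-and-axle MA = R/r = 19.9/7.9 = 2.519.
Combined ideal MA = 5.1538 × 2.519 = 12.982.
Effort = load / MA = 2509 / 12.982 = 193.26 lbf.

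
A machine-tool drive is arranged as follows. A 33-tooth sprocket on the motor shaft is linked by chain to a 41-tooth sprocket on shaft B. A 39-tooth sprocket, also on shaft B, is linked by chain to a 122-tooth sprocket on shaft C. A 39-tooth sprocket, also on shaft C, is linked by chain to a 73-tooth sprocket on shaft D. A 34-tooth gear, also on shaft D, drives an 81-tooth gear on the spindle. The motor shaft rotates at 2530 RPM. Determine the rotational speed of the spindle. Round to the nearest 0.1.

the motor shaft → shaft B (chain, 41/33): 2530 ÷ 1.2424 = 2036.3 RPM
shaft B → shaft C (chain, 122/39): 2036.3 ÷ 3.1282 = 650.96 RPM
shaft C → shaft D (chain, 73/39): 650.96 ÷ 1.8718 = 347.77 RPM
shaft D → the spindle (gear mesh, 81/34): 347.77 ÷ 2.3824 = 145.98 RPM

146.0 RPM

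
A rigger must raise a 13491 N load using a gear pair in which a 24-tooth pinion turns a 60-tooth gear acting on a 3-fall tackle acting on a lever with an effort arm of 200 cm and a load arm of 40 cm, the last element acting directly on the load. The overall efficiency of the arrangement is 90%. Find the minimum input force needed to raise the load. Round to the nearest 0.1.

399.7 N

Gear pair MA = 60/24 = 2.5.
Block-and-tackle MA = number of supporting rope parts = 3.
Lever MA = effort arm / load arm = 200/40 = 5.
Combined ideal MA = 2.5 × 3 × 5 = 37.5.
Actual MA = 37.5 × 0.90 = 33.75.
Effort = load / actual MA = 13491 / 33.75 = 399.73 N.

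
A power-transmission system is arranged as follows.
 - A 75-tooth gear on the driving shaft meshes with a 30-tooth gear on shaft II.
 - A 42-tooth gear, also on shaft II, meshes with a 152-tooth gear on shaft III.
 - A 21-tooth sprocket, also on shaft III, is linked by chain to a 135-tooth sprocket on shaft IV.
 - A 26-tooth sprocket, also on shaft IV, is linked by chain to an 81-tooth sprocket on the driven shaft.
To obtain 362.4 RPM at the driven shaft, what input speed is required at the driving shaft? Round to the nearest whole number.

10507 RPM

Overall ratio R = 0.4 × 3.619 × 6.4286 × 3.1154 = 28.992.
Required input speed = output speed × R = 362.4 × 28.992 = 10507 RPM.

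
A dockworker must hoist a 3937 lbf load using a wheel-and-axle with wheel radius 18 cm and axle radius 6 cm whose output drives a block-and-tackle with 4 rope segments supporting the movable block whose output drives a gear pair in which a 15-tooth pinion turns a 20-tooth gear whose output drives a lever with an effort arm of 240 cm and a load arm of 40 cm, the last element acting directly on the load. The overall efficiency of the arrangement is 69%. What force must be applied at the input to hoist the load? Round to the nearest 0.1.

Wheel-and-axle MA = R/r = 18/6 = 3.
Block-and-tackle MA = number of supporting rope parts = 4.
Gear pair MA = 20/15 = 1.3333.
Lever MA = effort arm / load arm = 240/40 = 6.
Combined ideal MA = 3 × 4 × 1.3333 × 6 = 96.
Actual MA = 96 × 0.69 = 66.24.
Effort = load / actual MA = 3937 / 66.24 = 59.435 lbf.

59.4 lbf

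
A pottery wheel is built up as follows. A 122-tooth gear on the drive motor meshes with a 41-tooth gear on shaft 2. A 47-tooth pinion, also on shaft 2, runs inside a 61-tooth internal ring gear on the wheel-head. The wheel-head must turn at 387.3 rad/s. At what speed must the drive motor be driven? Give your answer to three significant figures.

169 rad/s

Overall ratio R = 0.33607 × 1.2979 = 0.43617.
Required input speed = output speed × R = 387.3 × 0.43617 = 168.93 rad/s.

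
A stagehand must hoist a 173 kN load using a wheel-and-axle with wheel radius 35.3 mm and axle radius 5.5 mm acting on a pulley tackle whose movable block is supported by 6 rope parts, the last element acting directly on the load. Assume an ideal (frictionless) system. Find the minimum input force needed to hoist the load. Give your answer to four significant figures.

4.492 kN

Wheel-and-axle MA = R/r = 35.3/5.5 = 6.4182.
Block-and-tackle MA = number of supporting rope parts = 6.
Combined ideal MA = 6.4182 × 6 = 38.509.
Effort = load / MA = 173 / 38.509 = 4.4924 kN.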